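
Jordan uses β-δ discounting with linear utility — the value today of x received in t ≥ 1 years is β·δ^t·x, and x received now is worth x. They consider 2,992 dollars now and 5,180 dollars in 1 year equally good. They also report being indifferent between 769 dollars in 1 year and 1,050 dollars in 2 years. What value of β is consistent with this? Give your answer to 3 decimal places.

β ≈ 0.789

The second indifference involves only future payoffs, so β cancels: β·δ^1·769 = β·δ^2·1050, giving δ = 769/1050 = 0.73238.
The first indifference: 2992 = β·δ·5180, so β = 2992/(δ·5180) = 2992/(0.73238·5180) ≈ 0.789.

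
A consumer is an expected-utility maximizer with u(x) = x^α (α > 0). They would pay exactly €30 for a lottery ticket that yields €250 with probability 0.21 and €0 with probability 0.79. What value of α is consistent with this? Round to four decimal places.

The lottery's expected utility is 0.21·u(250) + 0.79·u(0) = 0.21·250^α (since u(0) = 0 for α > 0).
Equating: 30^α = 0.21·250^α, i.e. 0.1200^α = 0.21.
Taking logs: α·ln(30/250) = ln(0.21), so α = -1.5606477 / -2.1202635 ≈ 0.7361.

α ≈ 0.7361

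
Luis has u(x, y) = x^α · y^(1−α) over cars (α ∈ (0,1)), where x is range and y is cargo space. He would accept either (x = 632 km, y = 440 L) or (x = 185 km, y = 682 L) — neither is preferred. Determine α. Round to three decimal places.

α ≈ 0.263

Set the two utilities equal: 632^α·440^(1−α) = 185^α·682^(1−α).
Taking logs: α·ln 632 + (1−α)·ln 440 = α·ln 185 + (1−α)·ln 682, i.e. α·1.228534 = (1−α)·0.438255.
Thus α·(1.666789) = 0.438255, so α = 0.438255/1.666789 ≈ 0.263.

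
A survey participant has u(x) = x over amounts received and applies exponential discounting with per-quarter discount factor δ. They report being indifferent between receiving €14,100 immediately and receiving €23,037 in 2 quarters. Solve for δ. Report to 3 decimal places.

Equating discounted utilities: u(14100) = δ^2·u(23037) ⇒ δ^2 = u(14100)/u(23037).
With u(x) = x: δ^2 = 14100/23037 = 0.61206.
Hence δ = (0.61206)^(1/2) = 0.78234.

δ ≈ 0.782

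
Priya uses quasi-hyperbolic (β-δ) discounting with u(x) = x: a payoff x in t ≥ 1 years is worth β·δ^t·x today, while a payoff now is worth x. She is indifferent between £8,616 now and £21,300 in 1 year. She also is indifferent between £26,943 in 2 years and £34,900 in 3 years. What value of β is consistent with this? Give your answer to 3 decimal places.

β ≈ 0.524

From the later pair, β·δ^2·26943 = β·δ^3·34900; dividing through, δ = 26943/34900 = 0.77201.
Substituting δ into 8616 = β·δ·21300: β = 8616/(16443.722) ≈ 0.524.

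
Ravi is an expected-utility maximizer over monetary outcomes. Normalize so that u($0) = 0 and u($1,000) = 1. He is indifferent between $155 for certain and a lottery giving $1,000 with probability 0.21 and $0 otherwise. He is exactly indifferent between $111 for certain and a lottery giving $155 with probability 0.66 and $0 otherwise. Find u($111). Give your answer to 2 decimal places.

First, u($155) = 0.21·u($1,000) + 0.79·u($0) = 0.21.
Then u($111) = 0.66·u($155) + 0.34·u($0) = 0.66·0.21 + 0.34·0.00 = 0.1386.

0.14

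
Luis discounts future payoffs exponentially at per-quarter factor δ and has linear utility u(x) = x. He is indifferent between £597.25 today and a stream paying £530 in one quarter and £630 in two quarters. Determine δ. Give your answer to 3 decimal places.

The stream is worth 530δ + 630δ² today, so 530δ + 630δ² = 597.25.
Rearranged: 630δ² + 530δ − 597.25 = 0.
By the quadratic formula (taking the positive root), δ = (−530 + √1785970.00) / 1260 ≈ 0.640.

δ ≈ 0.640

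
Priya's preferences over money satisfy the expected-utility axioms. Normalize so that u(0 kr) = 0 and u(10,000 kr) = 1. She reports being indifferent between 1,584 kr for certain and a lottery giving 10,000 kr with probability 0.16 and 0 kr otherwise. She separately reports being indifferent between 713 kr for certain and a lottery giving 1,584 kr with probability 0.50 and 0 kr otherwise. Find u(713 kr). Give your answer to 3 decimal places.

0.080

First, u(1,584 kr) = 0.16·u(10,000 kr) + 0.84·u(0 kr) = 0.16.
The second indifference gives u(713 kr) = 0.50·u(1,584 kr) + 0.50·u(0 kr) = 0.50·0.16 + 0.50·0.00 = 0.0800.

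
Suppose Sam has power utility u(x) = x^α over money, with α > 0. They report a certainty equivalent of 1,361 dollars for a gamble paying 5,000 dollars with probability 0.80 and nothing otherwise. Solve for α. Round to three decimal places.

The lottery's expected utility is 0.80·u(5000) + 0.20·u(0) = 0.80·5000^α (since u(0) = 0 for α > 0).
Setting u(1361) equal to that: 1361^α = 0.80·5000^α ⇒ (1361/5000)^α = 0.80.
Taking logs: α·ln(1361/5000) = ln(0.80), so α = -0.223144 / -1.301218 ≈ 0.171.

α ≈ 0.171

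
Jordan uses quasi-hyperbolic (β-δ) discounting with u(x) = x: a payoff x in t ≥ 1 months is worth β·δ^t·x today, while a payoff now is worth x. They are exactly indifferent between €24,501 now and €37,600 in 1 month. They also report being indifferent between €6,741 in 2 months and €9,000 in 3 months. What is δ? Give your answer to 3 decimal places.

δ ≈ 0.749

The second indifference involves only future payoffs, so β cancels: β·δ^2·6741 = β·δ^3·9000, giving δ = 6741/9000 = 0.74900.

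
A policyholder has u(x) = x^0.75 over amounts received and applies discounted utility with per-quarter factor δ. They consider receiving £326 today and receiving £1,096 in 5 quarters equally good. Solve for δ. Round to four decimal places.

δ ≈ 0.8337

Equating discounted utilities: u(326) = δ^5·u(1096) ⇒ δ^5 = u(326)/u(1096).
With u(x) = x^0.75: δ^5 = 326^0.75/1096^0.75 = (326/1096)^0.75 = 0.40277.
So δ = 0.40277^(1/5) ≈ 0.8337.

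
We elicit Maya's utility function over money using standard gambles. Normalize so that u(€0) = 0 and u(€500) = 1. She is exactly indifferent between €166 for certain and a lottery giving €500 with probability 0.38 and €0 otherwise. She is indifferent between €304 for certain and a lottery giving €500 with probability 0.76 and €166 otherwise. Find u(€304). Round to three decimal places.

First, u(€166) = 0.38·u(€500) + 0.62·u(€0) = 0.38.
The second indifference gives u(€304) = 0.76·u(€500) + 0.24·u(€166) = 0.76·1.00 + 0.24·0.38 = 0.8512.

0.851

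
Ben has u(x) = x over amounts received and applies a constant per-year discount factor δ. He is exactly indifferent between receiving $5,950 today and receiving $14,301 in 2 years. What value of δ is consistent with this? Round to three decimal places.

The payoff in 2 years is discounted by δ^2, so u(5950) = δ^2·u(14301) and δ^2 = u(5950)/u(14301).
With u(x) = x: δ^2 = 5950/14301 = 0.41605.
So δ = 0.41605^(1/2) ≈ 0.645.

δ ≈ 0.645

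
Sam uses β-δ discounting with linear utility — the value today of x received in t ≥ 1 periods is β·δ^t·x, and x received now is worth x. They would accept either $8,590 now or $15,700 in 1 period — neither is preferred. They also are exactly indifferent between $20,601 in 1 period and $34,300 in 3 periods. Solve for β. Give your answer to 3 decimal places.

β ≈ 0.706

The second indifference involves only future payoffs, so β cancels: β·δ^1·20601 = β·δ^3·34300, giving δ^2 = 20601/34300 = 0.60061, so δ = 0.77499.
Substituting δ into 8590 = β·δ·15700: β = 8590/(12167.371) ≈ 0.706.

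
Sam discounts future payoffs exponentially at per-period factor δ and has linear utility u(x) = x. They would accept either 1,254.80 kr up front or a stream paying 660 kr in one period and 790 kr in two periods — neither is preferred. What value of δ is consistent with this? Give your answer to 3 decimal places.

Present value of the stream is 660·δ + 790·δ². Indifference gives 660δ + 790δ² = 1254.80.
Rearranged: 790δ² + 660δ − 1254.80 = 0.
δ = (−660 + √(660² + 4·790·1254.80)) / (2·790) = (−660 + √4400768.00) / 1580 ≈ 0.910.

δ ≈ 0.910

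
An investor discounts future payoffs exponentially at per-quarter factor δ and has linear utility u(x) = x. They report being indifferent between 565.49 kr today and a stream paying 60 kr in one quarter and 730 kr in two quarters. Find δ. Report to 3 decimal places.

Present value of the stream is 60·δ + 730·δ². Indifference gives 60δ + 730δ² = 565.49.
That is, 730δ² + 60δ − 565.49 = 0, a quadratic in δ.
The positive root is δ = [−60 + √(60² + 4·730·565.49)] / (2·730) = (−60 + 1286.402)/1460 ≈ 0.840.

δ ≈ 0.840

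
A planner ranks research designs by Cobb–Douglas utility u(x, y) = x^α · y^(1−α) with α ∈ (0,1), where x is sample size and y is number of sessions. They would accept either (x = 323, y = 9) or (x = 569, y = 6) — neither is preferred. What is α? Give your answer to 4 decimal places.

α ≈ 0.4173

Indifference: 323^α · 9^(1−α) = 569^α · 6^(1−α).
Taking logs: α·ln 323 + (1−α)·ln 9 = α·ln 569 + (1−α)·ln 6, i.e. α·-0.5662281 = (1−α)·-0.4054651.
So α/(1−α) = (-0.4054651)/(-0.5662281) = 0.7160809, and α = 0.7160809/1.7160809 ≈ 0.4173.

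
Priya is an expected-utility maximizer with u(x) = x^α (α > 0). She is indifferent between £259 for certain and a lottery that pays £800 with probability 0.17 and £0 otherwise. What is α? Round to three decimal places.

α ≈ 1.571

EU(lottery) = 0.17·800^α + 0.83·0 = 0.17·800^α.
Setting u(259) equal to that: 259^α = 0.17·800^α ⇒ (259/800)^α = 0.17.
Take logs: α = ln 0.17 / ln(259/800) ≈ 1.57119.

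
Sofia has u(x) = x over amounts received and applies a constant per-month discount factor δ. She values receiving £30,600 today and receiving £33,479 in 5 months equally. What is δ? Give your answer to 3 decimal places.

The payoff in 5 months is discounted by δ^5, so u(30600) = δ^5·u(33479) and δ^5 = u(30600)/u(33479).
With u(x) = x: δ^5 = 30600/33479 = 0.91401.
Taking the 5th root: δ = 0.91401^(1/5) ≈ 0.982.

δ ≈ 0.982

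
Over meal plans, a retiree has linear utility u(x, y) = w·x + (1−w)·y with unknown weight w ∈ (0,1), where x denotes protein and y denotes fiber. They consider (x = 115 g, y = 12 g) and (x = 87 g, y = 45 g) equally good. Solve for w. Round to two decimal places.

Indifference: w·115 + (1−w)·12 = w·87 + (1−w)·45.
Collecting terms: w·28 = (1−w)·33.
Hence w = 33/(28+33) = 33/61 = 0.54.

w = 0.54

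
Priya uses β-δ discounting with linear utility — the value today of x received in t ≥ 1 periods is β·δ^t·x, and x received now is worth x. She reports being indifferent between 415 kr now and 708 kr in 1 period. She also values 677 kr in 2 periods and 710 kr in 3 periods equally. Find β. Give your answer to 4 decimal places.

Both payoffs in the second observation are in the future, so β drops out: δ^2·677 = δ^3·710 ⇒ δ = 677/710 = 0.95352.
Substituting δ into 415 = β·δ·708: β = 415/(675.093) ≈ 0.6147.

β ≈ 0.6147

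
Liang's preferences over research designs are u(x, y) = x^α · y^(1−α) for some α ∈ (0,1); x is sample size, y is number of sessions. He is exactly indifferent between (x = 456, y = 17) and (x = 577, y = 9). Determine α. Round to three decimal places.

Indifference: 456^α · 17^(1−α) = 577^α · 9^(1−α).
(456/577)^α = (9/17)^(1−α); take logs: α·ln(456/577) = (1−α)·ln(9/17), i.e. α·-0.235349 = (1−α)·-0.635989.
With A = -0.235349 and B = -0.635989: α·A = (1−α)·B, so α = B/(A+B) = -0.635989/-0.871338 ≈ 0.730.

α ≈ 0.730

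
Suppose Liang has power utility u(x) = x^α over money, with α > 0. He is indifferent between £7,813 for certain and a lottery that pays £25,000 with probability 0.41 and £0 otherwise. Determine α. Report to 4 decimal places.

α ≈ 0.7666

EU(lottery) = 0.41·25000^α + 0.59·0 = 0.41·25000^α.
Indifference: 7813^α = 0.41·25000^α, so (7813/25000)^α = 0.41.
Taking logs: α·ln(7813/25000) = ln(0.41), so α = -0.8915981 / -1.1630868 ≈ 0.7666.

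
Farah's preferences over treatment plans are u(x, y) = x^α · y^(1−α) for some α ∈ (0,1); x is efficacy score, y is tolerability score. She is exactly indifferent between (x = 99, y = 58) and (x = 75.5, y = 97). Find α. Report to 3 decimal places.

α ≈ 0.655

Set the two utilities equal: 99^α·58^(1−α) = 75.5^α·97^(1−α).
Taking logs: α·ln 99 + (1−α)·ln 58 = α·ln 75.5 + (1−α)·ln 97, i.e. α·0.270987 = (1−α)·0.514268.
With A = 0.270987 and B = 0.514268: α·A = (1−α)·B, so α = B/(A+B) = 0.514268/0.785255 ≈ 0.655.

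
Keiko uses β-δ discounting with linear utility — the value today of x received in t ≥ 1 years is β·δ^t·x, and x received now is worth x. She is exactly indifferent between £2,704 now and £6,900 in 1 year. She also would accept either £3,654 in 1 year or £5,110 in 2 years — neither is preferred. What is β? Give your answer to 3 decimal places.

Both payoffs in the second observation are in the future, so β drops out: δ^1·3654 = δ^2·5110 ⇒ δ = 3654/5110 = 0.71507.
The first indifference: 2704 = β·δ·6900, so β = 2704/(δ·6900) = 2704/(0.71507·6900) ≈ 0.548.

β ≈ 0.548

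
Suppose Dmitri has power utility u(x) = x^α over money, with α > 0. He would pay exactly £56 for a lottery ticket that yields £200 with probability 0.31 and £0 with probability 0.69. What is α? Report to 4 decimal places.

Since u(0) = 0, the lottery's EU is 0.31·200^α.
Indifference: 56^α = 0.31·200^α, so (56/200)^α = 0.31.
α = ln(0.31) / ln(56/200) = -1.1711830/-1.2729657 ≈ 0.9200.

α ≈ 0.9200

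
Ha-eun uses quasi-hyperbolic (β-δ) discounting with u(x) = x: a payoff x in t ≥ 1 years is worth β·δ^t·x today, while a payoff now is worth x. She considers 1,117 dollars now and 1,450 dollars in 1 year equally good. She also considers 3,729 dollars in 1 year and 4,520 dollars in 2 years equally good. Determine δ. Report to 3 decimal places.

From the later pair, β·δ^1·3729 = β·δ^2·4520; dividing through, δ = 3729/4520 = 0.82500.

δ ≈ 0.825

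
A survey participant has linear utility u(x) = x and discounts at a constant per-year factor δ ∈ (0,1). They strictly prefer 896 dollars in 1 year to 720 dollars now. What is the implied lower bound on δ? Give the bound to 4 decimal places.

δ > 0.8036

The preference means 720 < δ·896.
Dividing through by 896 gives δ > 0.80357.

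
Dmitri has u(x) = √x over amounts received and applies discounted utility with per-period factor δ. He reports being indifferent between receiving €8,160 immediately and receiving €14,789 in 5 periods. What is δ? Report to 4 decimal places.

δ ≈ 0.9423

Equating discounted utilities: u(8160) = δ^5·u(14789) ⇒ δ^5 = u(8160)/u(14789).
Since u(x) = √x, δ^5 = √(8160/14789) = 0.74281.
Taking the 5th root: δ = 0.74281^(1/5) ≈ 0.9423.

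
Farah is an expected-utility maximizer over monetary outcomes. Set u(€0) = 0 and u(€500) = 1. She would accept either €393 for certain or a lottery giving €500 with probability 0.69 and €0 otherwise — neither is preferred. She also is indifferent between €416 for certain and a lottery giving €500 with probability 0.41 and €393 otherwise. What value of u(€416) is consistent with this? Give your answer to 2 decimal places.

0.82

From the first indifference, u(€393) = 0.69·u(€500) + 0.31·u(€0) = 0.69·1 + 0.31·0 = 0.69.
The second indifference gives u(€416) = 0.41·u(€500) + 0.59·u(€393) = 0.41·1.00 + 0.59·0.69 = 0.8171.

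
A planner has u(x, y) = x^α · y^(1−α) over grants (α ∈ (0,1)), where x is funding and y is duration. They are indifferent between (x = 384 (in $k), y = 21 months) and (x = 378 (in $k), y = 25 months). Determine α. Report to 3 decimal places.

α ≈ 0.917

The Cobb–Douglas utilities coincide, so 384^α·21^(1−α) = 378^α·25^(1−α).
(384/378)^α = (25/21)^(1−α); take logs: α·ln(384/378) = (1−α)·ln(25/21), i.e. α·0.015748 = (1−α)·0.174353.
Thus α·(0.190101) = 0.174353, so α = 0.174353/0.190101 ≈ 0.917.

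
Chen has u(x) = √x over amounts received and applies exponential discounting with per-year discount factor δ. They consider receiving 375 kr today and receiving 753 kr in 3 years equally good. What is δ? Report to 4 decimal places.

δ ≈ 0.8903

Indifference means u(375) = δ^3 · u(753), so δ^3 = u(375)/u(753).
Since u(x) = √x, δ^3 = √(375/753) = 0.70570.
Taking the cube root: δ = 0.70570^(1/3) ≈ 0.8903.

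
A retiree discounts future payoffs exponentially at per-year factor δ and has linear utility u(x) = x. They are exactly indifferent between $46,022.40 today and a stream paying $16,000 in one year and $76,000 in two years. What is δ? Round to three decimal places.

δ ≈ 0.680

Equating present values: 46022.40 = 16000δ + 76000δ².
Rearranged: 76000δ² + 16000δ − 46022.40 = 0.
δ = (−16000 + √(16000² + 4·76000·46022.40)) / (2·76000) = (−16000 + √14246809600.00) / 152000 ≈ 0.680.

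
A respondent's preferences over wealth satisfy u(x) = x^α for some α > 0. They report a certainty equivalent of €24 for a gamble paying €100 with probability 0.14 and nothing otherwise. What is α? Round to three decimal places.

EU(lottery) = 0.14·100^α + 0.86·0 = 0.14·100^α.
Setting u(24) equal to that: 24^α = 0.14·100^α ⇒ (24/100)^α = 0.14.
Taking logs: α·ln(24/100) = ln(0.14), so α = -1.966113 / -1.427116 ≈ 1.378.

α ≈ 1.378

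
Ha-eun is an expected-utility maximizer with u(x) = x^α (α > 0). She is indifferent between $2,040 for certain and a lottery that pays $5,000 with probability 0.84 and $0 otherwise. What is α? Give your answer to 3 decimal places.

The lottery's expected utility is 0.84·u(5000) + 0.16·u(0) = 0.84·5000^α (since u(0) = 0 for α > 0).
Setting u(2040) equal to that: 2040^α = 0.84·5000^α ⇒ (2040/5000)^α = 0.84.
α = ln(0.84) / ln(2040/5000) = -0.174353/-0.896488 ≈ 0.194.

α ≈ 0.194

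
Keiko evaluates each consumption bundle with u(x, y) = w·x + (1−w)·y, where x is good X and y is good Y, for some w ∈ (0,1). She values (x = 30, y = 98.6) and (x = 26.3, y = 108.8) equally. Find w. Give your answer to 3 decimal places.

Indifference: w·30 + (1−w)·98.6 = w·26.3 + (1−w)·108.8.
Collecting terms: w·3.7 = (1−w)·10.2.
Hence w = 10.2/(3.7+10.2) = 10.2/13.9 = 0.734.

w = 0.734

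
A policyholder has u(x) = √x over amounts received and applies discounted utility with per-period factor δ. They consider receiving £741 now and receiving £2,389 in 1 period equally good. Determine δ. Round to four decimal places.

δ ≈ 0.5569

The payoff in 1 period is discounted by δ, so u(741) = δ·u(2389) and δ = u(741)/u(2389).
Since u(x) = √x, δ = √(741/2389) = 0.55693.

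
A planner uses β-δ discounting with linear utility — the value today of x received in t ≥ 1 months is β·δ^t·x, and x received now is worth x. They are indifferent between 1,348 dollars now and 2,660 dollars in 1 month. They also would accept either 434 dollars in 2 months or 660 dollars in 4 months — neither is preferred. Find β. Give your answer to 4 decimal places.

From the later pair, β·δ^2·434 = β·δ^4·660; dividing through, δ^2 = 434/660 = 0.65758, so δ = 0.81091.
Now use the now-vs-future pair: 1348 = β·δ·2660 gives β = 1348/(0.81091·2660) ≈ 0.6249.

β ≈ 0.6249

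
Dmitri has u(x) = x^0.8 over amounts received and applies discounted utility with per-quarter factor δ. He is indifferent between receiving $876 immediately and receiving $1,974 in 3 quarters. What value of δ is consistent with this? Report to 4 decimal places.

δ ≈ 0.8052

Indifference means u(876) = δ^3 · u(1974), so δ^3 = u(876)/u(1974).
Since u(x) = x^0.8, δ^3 = (876/1974)^0.8 = 0.44377^0.8 = 0.52207.
Hence δ = (0.52207)^(1/3) = 0.805209.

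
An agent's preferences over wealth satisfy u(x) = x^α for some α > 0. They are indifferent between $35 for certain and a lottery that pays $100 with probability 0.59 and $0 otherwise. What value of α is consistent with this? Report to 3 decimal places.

α ≈ 0.503

The lottery's expected utility is 0.59·u(100) + 0.41·u(0) = 0.59·100^α (since u(0) = 0 for α > 0).
Indifference: 35^α = 0.59·100^α, so (35/100)^α = 0.59.
α = ln(0.59) / ln(35/100) = -0.527633/-1.049822 ≈ 0.503.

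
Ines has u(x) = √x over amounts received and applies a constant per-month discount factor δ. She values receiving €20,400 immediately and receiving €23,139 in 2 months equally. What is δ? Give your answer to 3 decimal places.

The payoff in 2 months is discounted by δ^2, so u(20400) = δ^2·u(23139) and δ^2 = u(20400)/u(23139).
Since u(x) = √x, δ^2 = √(20400/23139) = 0.93895.
Hence δ = (0.93895)^(1/2) = 0.96899.

δ ≈ 0.969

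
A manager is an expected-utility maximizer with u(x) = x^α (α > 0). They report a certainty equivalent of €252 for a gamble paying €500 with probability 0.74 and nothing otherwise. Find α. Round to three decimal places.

The lottery's expected utility is 0.74·u(500) + 0.26·u(0) = 0.74·500^α (since u(0) = 0 for α > 0).
Setting u(252) equal to that: 252^α = 0.74·500^α ⇒ (252/500)^α = 0.74.
Taking logs: α·ln(252/500) = ln(0.74), so α = -0.301105 / -0.685179 ≈ 0.439.

α ≈ 0.439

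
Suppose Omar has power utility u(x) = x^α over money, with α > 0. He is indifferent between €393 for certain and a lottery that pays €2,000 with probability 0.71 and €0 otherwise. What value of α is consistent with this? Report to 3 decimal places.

α ≈ 0.210

The lottery's expected utility is 0.71·u(2000) + 0.29·u(0) = 0.71·2000^α (since u(0) = 0 for α > 0).
Indifference: 393^α = 0.71·2000^α, so (393/2000)^α = 0.71.
α = ln(0.71) / ln(393/2000) = -0.342490/-1.627093 ≈ 0.210.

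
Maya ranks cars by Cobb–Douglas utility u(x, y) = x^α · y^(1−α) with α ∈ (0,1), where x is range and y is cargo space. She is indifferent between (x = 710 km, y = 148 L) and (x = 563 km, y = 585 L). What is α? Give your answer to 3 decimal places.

α ≈ 0.856

Set the two utilities equal: 710^α·148^(1−α) = 563^α·585^(1−α).
Taking logs: α·ln 710 + (1−α)·ln 148 = α·ln 563 + (1−α)·ln 585, i.e. α·0.231985 = (1−α)·1.374400.
So α/(1−α) = (1.374400)/(0.231985) = 5.924521, and α = 5.924521/6.924521 ≈ 0.856.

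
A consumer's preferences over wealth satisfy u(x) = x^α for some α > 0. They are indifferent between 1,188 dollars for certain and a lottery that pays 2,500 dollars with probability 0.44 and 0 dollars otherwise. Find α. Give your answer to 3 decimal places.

Since u(0) = 0, the lottery's EU is 0.44·2500^α.
Equating: 1188^α = 0.44·2500^α, i.e. 0.4752^α = 0.44.
Take logs: α = ln 0.44 / ln(1188/2500) ≈ 1.10344.

α ≈ 1.103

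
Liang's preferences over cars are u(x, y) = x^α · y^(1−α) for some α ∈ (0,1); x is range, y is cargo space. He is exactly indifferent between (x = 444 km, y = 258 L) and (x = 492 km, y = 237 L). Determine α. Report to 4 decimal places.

α ≈ 0.4527

The Cobb–Douglas utilities coincide, so 444^α·258^(1−α) = 492^α·237^(1−α).
Rearrange to (444/492)^α = (237/258)^(1−α) and take logs: α·-0.1026542 = (1−α)·-0.0848994.
So α/(1−α) = (-0.0848994)/(-0.1026542) = 0.8270426, and α = 0.8270426/1.8270426 ≈ 0.4527.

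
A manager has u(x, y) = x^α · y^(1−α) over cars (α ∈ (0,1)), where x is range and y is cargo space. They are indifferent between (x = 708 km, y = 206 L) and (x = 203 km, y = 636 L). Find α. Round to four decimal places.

The Cobb–Douglas utilities coincide, so 708^α·206^(1−α) = 203^α·636^(1−α).
(708/203)^α = (636/206)^(1−α); take logs: α·ln(708/203) = (1−α)·ln(636/206), i.e. α·1.2492381 = (1−α)·1.1273224.
With A = 1.2492381 and B = 1.1273224: α·A = (1−α)·B, so α = B/(A+B) = 1.1273224/2.3765605 ≈ 0.4744.

α ≈ 0.4744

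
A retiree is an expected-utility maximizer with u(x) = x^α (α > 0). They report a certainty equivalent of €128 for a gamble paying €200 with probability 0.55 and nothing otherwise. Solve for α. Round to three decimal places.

α ≈ 1.340

Since u(0) = 0, the lottery's EU is 0.55·200^α.
Setting u(128) equal to that: 128^α = 0.55·200^α ⇒ (128/200)^α = 0.55.
α = ln(0.55) / ln(128/200) = -0.597837/-0.446287 ≈ 1.340.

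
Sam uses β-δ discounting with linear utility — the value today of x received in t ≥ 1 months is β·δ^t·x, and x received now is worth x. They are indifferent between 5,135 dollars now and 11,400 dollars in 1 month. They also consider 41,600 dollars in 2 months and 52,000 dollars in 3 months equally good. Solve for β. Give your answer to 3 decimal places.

The second indifference involves only future payoffs, so β cancels: β·δ^2·41600 = β·δ^3·52000, giving δ = 41600/52000 = 0.80000.
The first indifference: 5135 = β·δ·11400, so β = 5135/(δ·11400) = 5135/(0.80000·11400) ≈ 0.563.

β ≈ 0.563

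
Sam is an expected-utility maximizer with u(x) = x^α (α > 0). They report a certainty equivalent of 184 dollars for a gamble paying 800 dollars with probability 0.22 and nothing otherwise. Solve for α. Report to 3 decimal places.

α ≈ 1.030

EU(lottery) = 0.22·800^α + 0.78·0 = 0.22·800^α.
Setting u(184) equal to that: 184^α = 0.22·800^α ⇒ (184/800)^α = 0.22.
Taking logs: α·ln(184/800) = ln(0.22), so α = -1.514128 / -1.469676 ≈ 1.030.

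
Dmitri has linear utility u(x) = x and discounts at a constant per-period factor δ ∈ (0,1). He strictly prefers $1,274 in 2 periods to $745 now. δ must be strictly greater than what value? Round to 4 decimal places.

δ > 0.7647

Under u(x) = x this choice says 745 < δ^2·1274.
So δ^2 > 745/1274 = 0.58477; taking the square root of both positive sides preserves the inequality.
δ > (745/1274)^(1/2) ≈ 0.7647.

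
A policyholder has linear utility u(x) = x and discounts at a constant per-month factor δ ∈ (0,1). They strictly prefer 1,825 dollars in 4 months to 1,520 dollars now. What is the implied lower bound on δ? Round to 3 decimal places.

Comparing present values: 1520 < δ^4·1825.
Hence δ^4 > 1520/1825 = 0.83288, and x ↦ x^(1/4) is increasing on (0,∞).
δ > 0.83288^(1/4) = 0.955.

δ > 0.955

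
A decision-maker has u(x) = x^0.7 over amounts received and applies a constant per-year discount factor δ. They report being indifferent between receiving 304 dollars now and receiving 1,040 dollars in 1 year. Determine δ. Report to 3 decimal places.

Equating discounted utilities: u(304) = δ·u(1040) ⇒ δ = u(304)/u(1040).
With u(x) = x^0.7: δ = 304^0.7/1040^0.7 = (304/1040)^0.7 = 0.42275.

δ ≈ 0.423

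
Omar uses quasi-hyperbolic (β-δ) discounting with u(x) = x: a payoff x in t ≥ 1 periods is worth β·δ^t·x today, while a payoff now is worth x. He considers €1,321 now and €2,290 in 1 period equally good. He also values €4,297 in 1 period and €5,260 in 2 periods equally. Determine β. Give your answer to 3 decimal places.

β ≈ 0.706

Both payoffs in the second observation are in the future, so β drops out: δ^1·4297 = δ^2·5260 ⇒ δ = 4297/5260 = 0.81692.
The first indifference: 1321 = β·δ·2290, so β = 1321/(δ·2290) = 1321/(0.81692·2290) ≈ 0.706.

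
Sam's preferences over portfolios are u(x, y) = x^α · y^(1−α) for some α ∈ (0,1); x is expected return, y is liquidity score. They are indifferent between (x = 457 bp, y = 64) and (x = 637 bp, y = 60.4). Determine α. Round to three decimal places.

The Cobb–Douglas utilities coincide, so 457^α·64^(1−α) = 637^α·60.4^(1−α).
Taking logs: α·ln 457 + (1−α)·ln 64 = α·ln 637 + (1−α)·ln 60.4, i.e. α·-0.332086 = (1−α)·-0.057894.
So α/(1−α) = (-0.057894)/(-0.332086) = 0.174334, and α = 0.174334/1.174334 ≈ 0.148.

α ≈ 0.148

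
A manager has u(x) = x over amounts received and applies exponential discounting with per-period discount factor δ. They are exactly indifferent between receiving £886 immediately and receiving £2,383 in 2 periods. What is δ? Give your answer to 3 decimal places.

δ ≈ 0.610

Indifference means u(886) = δ^2 · u(2383), so δ^2 = u(886)/u(2383).
With u(x) = x: δ^2 = 886/2383 = 0.37180.
Hence δ = (0.37180)^(1/2) = 0.60975.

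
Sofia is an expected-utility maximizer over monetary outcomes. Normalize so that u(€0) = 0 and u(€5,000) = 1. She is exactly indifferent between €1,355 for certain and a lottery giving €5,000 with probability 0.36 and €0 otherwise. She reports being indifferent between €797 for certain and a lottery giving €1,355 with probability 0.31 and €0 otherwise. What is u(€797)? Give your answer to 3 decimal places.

0.112

From the first indifference, u(€1,355) = 0.36·u(€5,000) + 0.64·u(€0) = 0.36·1 + 0.64·0 = 0.36.
Chaining: u(€797) = 0.31·0.36 + 0.69·0.00 = 0.1116.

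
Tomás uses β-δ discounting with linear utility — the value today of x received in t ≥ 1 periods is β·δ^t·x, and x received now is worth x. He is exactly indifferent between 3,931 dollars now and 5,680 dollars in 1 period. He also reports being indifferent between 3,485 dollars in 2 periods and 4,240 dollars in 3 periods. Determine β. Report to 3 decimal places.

β ≈ 0.842

Both payoffs in the second observation are in the future, so β drops out: δ^2·3485 = δ^3·4240 ⇒ δ = 3485/4240 = 0.82193.
Now use the now-vs-future pair: 3931 = β·δ·5680 gives β = 3931/(0.82193·5680) ≈ 0.842.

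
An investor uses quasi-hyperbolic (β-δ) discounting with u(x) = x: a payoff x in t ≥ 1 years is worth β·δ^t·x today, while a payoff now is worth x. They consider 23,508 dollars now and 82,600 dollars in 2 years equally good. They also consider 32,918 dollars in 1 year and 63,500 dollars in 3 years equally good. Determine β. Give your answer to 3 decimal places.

From the later pair, β·δ^1·32918 = β·δ^3·63500; dividing through, δ^2 = 32918/63500 = 0.51839, so δ = 0.72000.
The first indifference: 23508 = β·δ^2·82600, so β = 23508/(δ^2·82600) = 23508/(0.51839·82600) ≈ 0.549.

β ≈ 0.549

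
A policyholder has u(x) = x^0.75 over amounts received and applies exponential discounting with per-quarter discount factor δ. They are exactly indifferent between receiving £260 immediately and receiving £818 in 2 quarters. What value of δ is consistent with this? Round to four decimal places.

The payoff in 2 quarters is discounted by δ^2, so u(260) = δ^2·u(818) and δ^2 = u(260)/u(818).
With u(x) = x^0.75: δ^2 = 260^0.75/818^0.75 = (260/818)^0.75 = 0.42332.
So δ = 0.42332^(1/2) ≈ 0.6506.

δ ≈ 0.6506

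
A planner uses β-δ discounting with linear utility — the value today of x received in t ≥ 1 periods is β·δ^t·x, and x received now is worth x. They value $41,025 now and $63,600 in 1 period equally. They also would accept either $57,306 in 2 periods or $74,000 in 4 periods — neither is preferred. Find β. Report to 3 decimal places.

From the later pair, β·δ^2·57306 = β·δ^4·74000; dividing through, δ^2 = 57306/74000 = 0.77441, so δ = 0.88000.
Now use the now-vs-future pair: 41025 = β·δ·63600 gives β = 41025/(0.88000·63600) ≈ 0.733.

β ≈ 0.733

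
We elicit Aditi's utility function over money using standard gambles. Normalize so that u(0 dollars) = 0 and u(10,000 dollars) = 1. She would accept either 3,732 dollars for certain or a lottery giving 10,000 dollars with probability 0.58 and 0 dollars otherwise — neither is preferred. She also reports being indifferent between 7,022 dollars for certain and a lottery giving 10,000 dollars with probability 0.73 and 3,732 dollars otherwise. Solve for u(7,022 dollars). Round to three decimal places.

First, u(3,732 dollars) = 0.58·u(10,000 dollars) + 0.42·u(0 dollars) = 0.58.
The second indifference gives u(7,022 dollars) = 0.73·u(10,000 dollars) + 0.27·u(3,732 dollars) = 0.73·1.00 + 0.27·0.58 = 0.8866.

0.887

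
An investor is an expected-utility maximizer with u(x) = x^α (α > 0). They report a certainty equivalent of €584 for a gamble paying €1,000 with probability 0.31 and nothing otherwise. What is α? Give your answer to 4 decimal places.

EU(lottery) = 0.31·1000^α + 0.69·0 = 0.31·1000^α.
Indifference: 584^α = 0.31·1000^α, so (584/1000)^α = 0.31.
Taking logs: α·ln(584/1000) = ln(0.31), so α = -1.1711830 / -0.5378543 ≈ 2.1775.

α ≈ 2.1775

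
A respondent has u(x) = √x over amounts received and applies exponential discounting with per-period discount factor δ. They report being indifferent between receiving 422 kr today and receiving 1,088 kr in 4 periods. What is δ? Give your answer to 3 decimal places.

δ ≈ 0.888

The payoff in 4 periods is discounted by δ^4, so u(422) = δ^4·u(1088) and δ^4 = u(422)/u(1088).
Since u(x) = √x, δ^4 = √(422/1088) = 0.62279.
Hence δ = (0.62279)^(1/4) = 0.88835.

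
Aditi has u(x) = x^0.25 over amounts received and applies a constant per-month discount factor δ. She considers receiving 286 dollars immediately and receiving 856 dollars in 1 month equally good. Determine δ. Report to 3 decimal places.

δ ≈ 0.760

Indifference means u(286) = δ · u(856), so δ = u(286)/u(856).
Since u(x) = x^0.25, δ = (286/856)^0.25 = 0.33411^0.25 = 0.76028.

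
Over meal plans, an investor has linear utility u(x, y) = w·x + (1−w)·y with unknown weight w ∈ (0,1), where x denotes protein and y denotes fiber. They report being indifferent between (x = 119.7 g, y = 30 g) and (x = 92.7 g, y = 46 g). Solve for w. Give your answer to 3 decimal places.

Indifference: w·119.7 + (1−w)·30 = w·92.7 + (1−w)·46.
Collecting terms: w·27 = (1−w)·16.
Hence w = 16/(27+16) = 16/43 = 0.372.

w = 0.372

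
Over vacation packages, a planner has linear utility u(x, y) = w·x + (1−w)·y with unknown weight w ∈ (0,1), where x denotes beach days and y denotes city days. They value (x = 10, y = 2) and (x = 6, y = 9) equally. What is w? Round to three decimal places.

Indifference: w·10 + (1−w)·2 = w·6 + (1−w)·9.
Rearranging, 4·w − 7·(1−w) = 0.
So w/(1−w) = 7/4 = 1.7500, giving w = 7/(4+7) = 0.636.

w = 0.636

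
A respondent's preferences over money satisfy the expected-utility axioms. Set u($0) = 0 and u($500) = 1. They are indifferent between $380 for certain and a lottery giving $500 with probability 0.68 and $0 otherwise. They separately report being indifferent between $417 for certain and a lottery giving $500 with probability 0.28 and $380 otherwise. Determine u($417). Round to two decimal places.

From the first indifference, u($380) = 0.68·u($500) + 0.32·u($0) = 0.68·1 + 0.32·0 = 0.68.
The second indifference gives u($417) = 0.28·u($500) + 0.72·u($380) = 0.28·1.00 + 0.72·0.68 = 0.7696.

0.77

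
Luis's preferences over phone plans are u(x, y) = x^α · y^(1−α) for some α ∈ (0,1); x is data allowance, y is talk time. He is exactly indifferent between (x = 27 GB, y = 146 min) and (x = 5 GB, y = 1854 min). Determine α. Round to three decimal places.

Indifference: 27^α · 146^(1−α) = 5^α · 1854^(1−α).
(27/5)^α = (1854/146)^(1−α); take logs: α·ln(27/5) = (1−α)·ln(1854/146), i.e. α·1.686399 = (1−α)·2.541494.
With A = 1.686399 and B = 2.541494: α·A = (1−α)·B, so α = B/(A+B) = 2.541494/4.227893 ≈ 0.601.

α ≈ 0.601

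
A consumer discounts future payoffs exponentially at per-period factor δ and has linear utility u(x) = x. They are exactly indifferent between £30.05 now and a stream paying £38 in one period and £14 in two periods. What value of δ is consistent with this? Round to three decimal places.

Equating present values: 30.05 = 38δ + 14δ².
So 14δ² + 38δ − 30.05 = 0.
The positive root is δ = [−38 + √(38² + 4·14·30.05)] / (2·14) = (−38 + 55.918)/28 ≈ 0.640.

δ ≈ 0.640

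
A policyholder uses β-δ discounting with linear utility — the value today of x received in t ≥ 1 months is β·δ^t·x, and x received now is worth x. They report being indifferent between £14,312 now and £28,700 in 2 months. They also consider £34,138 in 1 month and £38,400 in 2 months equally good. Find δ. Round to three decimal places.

δ ≈ 0.889

From the later pair, β·δ^1·34138 = β·δ^2·38400; dividing through, δ = 34138/38400 = 0.88901.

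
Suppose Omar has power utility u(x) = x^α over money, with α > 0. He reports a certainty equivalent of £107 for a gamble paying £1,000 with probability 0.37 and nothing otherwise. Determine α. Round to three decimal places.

EU(lottery) = 0.37·1000^α + 0.63·0 = 0.37·1000^α.
Equating: 107^α = 0.37·1000^α, i.e. 0.1070^α = 0.37.
α = ln(0.37) / ln(107/1000) = -0.994252/-2.234926 ≈ 0.445.

α ≈ 0.445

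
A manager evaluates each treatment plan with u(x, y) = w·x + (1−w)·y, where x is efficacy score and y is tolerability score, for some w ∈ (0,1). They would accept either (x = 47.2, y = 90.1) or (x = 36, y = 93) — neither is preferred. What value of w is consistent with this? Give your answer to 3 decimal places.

w = 0.206

u(47.2,90.1) = u(36,93) means w·47.2 + (1−w)·90.1 = w·36 + (1−w)·93.
Rearranging, 11.2·w − 2.9·(1−w) = 0.
So w/(1−w) = 2.9/11.2 = 0.2589, giving w = 2.9/(11.2+2.9) = 0.206.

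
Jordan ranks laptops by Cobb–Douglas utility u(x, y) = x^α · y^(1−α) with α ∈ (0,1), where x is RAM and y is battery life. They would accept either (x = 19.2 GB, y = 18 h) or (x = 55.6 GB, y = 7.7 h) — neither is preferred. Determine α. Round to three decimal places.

Indifference: 19.2^α · 18^(1−α) = 55.6^α · 7.7^(1−α).
Rearrange to (19.2/55.6)^α = (7.7/18)^(1−α) and take logs: α·-1.063273 = (1−α)·-0.849151.
With A = -1.063273 and B = -0.849151: α·A = (1−α)·B, so α = B/(A+B) = -0.849151/-1.912424 ≈ 0.444.

α ≈ 0.444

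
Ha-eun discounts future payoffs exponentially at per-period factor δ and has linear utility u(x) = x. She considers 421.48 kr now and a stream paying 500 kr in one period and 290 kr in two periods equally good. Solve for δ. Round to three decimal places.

Equating present values: 421.48 = 500δ + 290δ².
That is, 290δ² + 500δ − 421.48 = 0, a quadratic in δ.
δ = (−500 + √(500² + 4·290·421.48)) / (2·290) = (−500 + √738916.80) / 580 ≈ 0.620.

δ ≈ 0.620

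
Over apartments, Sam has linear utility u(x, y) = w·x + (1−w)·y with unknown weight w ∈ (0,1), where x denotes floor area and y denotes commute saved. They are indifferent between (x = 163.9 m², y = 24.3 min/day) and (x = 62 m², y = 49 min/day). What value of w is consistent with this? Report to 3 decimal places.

w = 0.195

Equating utilities: w·163.9 + (1−w)·24.3 = w·62 + (1−w)·49.
Collecting terms: w·101.9 = (1−w)·24.7.
So w/(1−w) = 24.7/101.9 = 0.2424, giving w = 24.7/(101.9+24.7) = 0.195.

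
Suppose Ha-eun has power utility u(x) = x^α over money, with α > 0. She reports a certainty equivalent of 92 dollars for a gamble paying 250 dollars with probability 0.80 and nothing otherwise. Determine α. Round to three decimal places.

α ≈ 0.223

The lottery's expected utility is 0.80·u(250) + 0.20·u(0) = 0.80·250^α (since u(0) = 0 for α > 0).
Indifference: 92^α = 0.80·250^α, so (92/250)^α = 0.80.
Take logs: α = ln 0.80 / ln(92/250) ≈ 0.22322.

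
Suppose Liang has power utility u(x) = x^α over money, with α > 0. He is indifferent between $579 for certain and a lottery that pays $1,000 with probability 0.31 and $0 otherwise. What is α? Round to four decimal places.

α ≈ 2.1432

Since u(0) = 0, the lottery's EU is 0.31·1000^α.
Equating: 579^α = 0.31·1000^α, i.e. 0.5790^α = 0.31.
Taking logs: α·ln(579/1000) = ln(0.31), so α = -1.1711830 / -0.5464528 ≈ 2.1432.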